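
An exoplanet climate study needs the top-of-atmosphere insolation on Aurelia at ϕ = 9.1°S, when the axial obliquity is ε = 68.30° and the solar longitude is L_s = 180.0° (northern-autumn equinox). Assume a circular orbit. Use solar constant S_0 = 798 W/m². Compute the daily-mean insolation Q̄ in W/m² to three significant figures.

Q̄ ≈ 251 W/m²

Solar declination: sin δ = sin ε · sin L_s = sin 68.30° × sin 180.0° = 0.00000, so δ = +0.000°.
cos h₀ = −tan(-9.1°) tan(+0.000°) = 0.0000, h₀ = 1.5708 rad.
Bracket: h₀ sin ϕ sin δ + cos ϕ cos δ sin h₀ = 1.5708×-0.15816×0.00000 + 0.98741×1.00000×1.00000 = -0.000000 + 0.987410 = 0.987410.
Q̄ = (S_0/π) × [bracket] = (798/π) × 0.987410 = 250.8 W/m².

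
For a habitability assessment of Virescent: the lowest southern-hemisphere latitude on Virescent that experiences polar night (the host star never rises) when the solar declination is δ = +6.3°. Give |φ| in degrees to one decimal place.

|φ| = 83.7°

Polar night requires cos H₀ = −tan φ tan δ ≥ 1, i.e. tan φ tan δ ≤ −1.
The boundary is |tan φ| · |tan δ| = 1, so |φ| = 90° − |δ| = 90° − 6.3° = 83.7° in the southern hemisphere.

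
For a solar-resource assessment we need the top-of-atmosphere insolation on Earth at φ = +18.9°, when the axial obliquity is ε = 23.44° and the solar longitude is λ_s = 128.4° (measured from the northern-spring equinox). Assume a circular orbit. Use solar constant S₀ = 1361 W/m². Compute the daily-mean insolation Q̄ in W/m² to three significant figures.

Q̄ ≈ 461 W/m²

Solar declination: sin δ = sin ε · sin λ_s = sin 23.44° × sin 128.4° = 0.31174, so δ = +18.164°.
cos H₀ = −tan(+18.9°) tan(+18.164°) = -0.1123, H₀ = 1.6834 rad.
Bracket: H₀ sin φ sin δ + cos φ cos δ sin H₀ = 1.6834×0.32392×0.31174 + 0.94609×0.95017×0.99367 = 0.169988 + 0.893256 = 1.063244.
Q̄ = (S₀/π) × [bracket] = (1361/π) × 1.063244 = 460.6 W/m².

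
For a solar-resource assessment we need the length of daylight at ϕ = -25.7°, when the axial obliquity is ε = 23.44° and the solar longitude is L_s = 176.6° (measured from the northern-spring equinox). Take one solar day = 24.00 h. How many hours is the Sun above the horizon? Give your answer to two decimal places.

11.91 h

Solar declination: sin δ = sin ε · sin L_s = sin 23.44° × sin 176.6° = 0.02359, so δ = +1.352°.
cos h₀ = −tan ϕ · tan δ = −tan(-25.7°) × tan(+1.352°) = 0.0114, so h₀ = 1.5594 rad = 89.35°.
Daylight = 2h₀/(2π) × 24.00 h = (1.5594/π) × 24.00 = 11.91 h.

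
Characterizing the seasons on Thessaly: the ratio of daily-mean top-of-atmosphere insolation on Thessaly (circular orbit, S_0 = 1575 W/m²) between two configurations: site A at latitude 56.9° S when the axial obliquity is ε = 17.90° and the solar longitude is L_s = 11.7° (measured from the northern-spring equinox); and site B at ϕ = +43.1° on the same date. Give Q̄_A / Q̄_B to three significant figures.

— Configuration A (ϕ=-56.9°):
Solar declination: sin δ = sin ε · sin L_s = sin 17.90° × sin 11.7° = 0.06233, so δ = +3.573°.
cos h₀ = −tan(-56.9°) tan(+3.573°) = 0.0958, h₀ = 1.4749 rad.
Bracket: h₀ sin ϕ sin δ + cos ϕ cos δ sin h₀ = 1.4749×-0.83772×0.06233 + 0.54610×0.99806×0.99540 = -0.077012 + 0.542533 = 0.465521.
Q̄ = (S_0/π) × [bracket] = (1575/π) × 0.465521 = 233.38 W/m².
— Configuration B (ϕ=+43.1°):
cos h₀ = −tan(+43.1°) tan(+3.573°) = -0.0584, h₀ = 1.6293 rad.
Bracket: h₀ sin ϕ sin δ + cos ϕ cos δ sin h₀ = 1.6293×0.68327×0.06233 + 0.73016×0.99806×0.99829 = 0.069389 + 0.727497 = 0.796886.
Q̄ = (S_0/π) × [bracket] = (1575/π) × 0.796886 = 399.51 W/m².
Ratio Q̄_A / Q̄_B = 233.38 / 399.51 = 0.5842.

Q̄_A / Q̄_B ≈ 0.584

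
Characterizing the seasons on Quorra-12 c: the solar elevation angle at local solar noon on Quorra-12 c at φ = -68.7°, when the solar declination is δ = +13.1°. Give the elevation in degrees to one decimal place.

At local noon the hour angle is zero, so the zenith angle equals |φ − δ| = |-68.7° − (+13.100°)| = 81.800°.
Elevation = 90° − 81.800° = 8.2°.

8.2°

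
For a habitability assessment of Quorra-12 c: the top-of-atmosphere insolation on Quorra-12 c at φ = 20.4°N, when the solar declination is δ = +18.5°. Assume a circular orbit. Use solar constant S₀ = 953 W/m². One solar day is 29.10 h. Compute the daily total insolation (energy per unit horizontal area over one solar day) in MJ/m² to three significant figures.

34.0 MJ/m²

cos H₀ = −tan(+20.4°) tan(+18.500°) = -0.1244, H₀ = 1.6956 rad.
Bracket: H₀ sin φ sin δ + cos φ cos δ sin H₀ = 1.6956×0.34857×0.31730 + 0.93728×0.94832×0.99223 = 0.187535 + 0.881935 = 1.069470.
Q̄ = (S₀/π) × [bracket] = (953/π) × 1.069470 = 324.42 W/m².
Daily total = Q̄ × 29.10 h × 3600 s/h = 324.42 × 29.10 × 3600 / 10⁶ = 33.99 MJ/m².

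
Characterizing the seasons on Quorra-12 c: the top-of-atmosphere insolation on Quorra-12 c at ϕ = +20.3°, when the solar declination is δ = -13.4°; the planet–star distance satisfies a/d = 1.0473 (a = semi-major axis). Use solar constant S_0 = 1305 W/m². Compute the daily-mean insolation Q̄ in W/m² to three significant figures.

cos h₀ = −tan(+20.3°) tan(-13.400°) = 0.0881, h₀ = 1.4826 rad.
Bracket: h₀ sin ϕ sin δ + cos ϕ cos δ sin h₀ = 1.4826×0.34694×-0.23175 + 0.93789×0.97278×0.99611 = -0.119206 + 0.908812 = 0.789606.
Inverse-square distance factor (a/d)² = 1.0473² = 1.096837.
Q̄ = (S_0/π) × 1.096837 × [bracket] = (1305/π) × 1.096837 × 0.789606 = 359.8 W/m².

Q̄ ≈ 360 W/m²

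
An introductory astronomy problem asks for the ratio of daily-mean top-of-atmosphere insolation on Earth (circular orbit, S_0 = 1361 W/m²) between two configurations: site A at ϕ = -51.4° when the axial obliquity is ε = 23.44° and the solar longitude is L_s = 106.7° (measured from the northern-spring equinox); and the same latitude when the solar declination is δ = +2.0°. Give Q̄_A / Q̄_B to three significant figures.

Q̄_A / Q̄_B ≈ 0.323

— Configuration A (ϕ=-51.4°):
Solar declination: sin δ = sin ε · sin L_s = sin 23.44° × sin 106.7° = 0.38101, so δ = +22.396°.
cos h₀ = −tan(-51.4°) tan(+22.396°) = 0.5162, h₀ = 1.0284 rad.
Bracket: h₀ sin ϕ sin δ + cos ϕ cos δ sin h₀ = 1.0284×-0.78152×0.38101 + 0.62388×0.92457×0.85645 = -0.306224 + 0.494018 = 0.187794.
Q̄ = (S_0/π) × [bracket] = (1361/π) × 0.187794 = 81.356 W/m².
— Configuration B (ϕ=-51.4°):
cos h₀ = −tan(-51.4°) tan(+2.000°) = 0.0437, h₀ = 1.5270 rad.
Bracket: h₀ sin ϕ sin δ + cos ϕ cos δ sin h₀ = 1.5270×-0.78152×0.03490 + 0.62388×0.99939×0.99904 = -0.041649 + 0.622901 = 0.581252.
Q̄ = (S_0/π) × [bracket] = (1361/π) × 0.581252 = 251.81 W/m².
Ratio Q̄_A / Q̄_B = 81.356 / 251.81 = 0.3231.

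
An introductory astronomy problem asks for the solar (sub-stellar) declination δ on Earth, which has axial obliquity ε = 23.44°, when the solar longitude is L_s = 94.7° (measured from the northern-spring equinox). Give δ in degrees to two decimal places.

δ = +23.36°

sin δ = sin ε · sin L_s = sin 23.44° × sin 94.7° = 0.396451.
δ = arcsin(0.396451) = +23.36°.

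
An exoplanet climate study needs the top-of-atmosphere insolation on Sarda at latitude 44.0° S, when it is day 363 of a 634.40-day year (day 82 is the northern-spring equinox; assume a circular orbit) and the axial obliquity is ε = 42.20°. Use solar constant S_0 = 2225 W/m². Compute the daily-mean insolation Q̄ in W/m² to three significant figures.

Q̄ ≈ 327 W/m²

Solar longitude: L_s = 360° × (363 − 82)/634.40 = 159.458°.
sin δ = sin 42.20° × sin 159.458° = 0.23571, so δ = +13.633°.
cos h₀ = −tan(-44.0°) tan(+13.633°) = 0.2342, h₀ = 1.3344 rad.
Bracket: h₀ sin ϕ sin δ + cos ϕ cos δ sin h₀ = 1.3344×-0.69466×0.23571 + 0.71934×0.97182×0.97218 = -0.218492 + 0.679621 = 0.461129.
Q̄ = (S_0/π) × [bracket] = (2225/π) × 0.461129 = 326.6 W/m².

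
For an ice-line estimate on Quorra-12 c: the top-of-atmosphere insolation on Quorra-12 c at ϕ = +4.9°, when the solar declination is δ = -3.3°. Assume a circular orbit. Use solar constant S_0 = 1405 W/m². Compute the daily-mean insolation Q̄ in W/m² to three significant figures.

cos h₀ = −tan(+4.9°) tan(-3.300°) = 0.0049, h₀ = 1.5659 rad.
Bracket: h₀ sin ϕ sin δ + cos ϕ cos δ sin h₀ = 1.5659×0.08542×-0.05756 + 0.99635×0.99834×0.99999 = -0.007699 + 0.994686 = 0.986987.
Q̄ = (S_0/π) × [bracket] = (1405/π) × 0.986987 = 441.4 W/m².

Q̄ ≈ 441 W/m²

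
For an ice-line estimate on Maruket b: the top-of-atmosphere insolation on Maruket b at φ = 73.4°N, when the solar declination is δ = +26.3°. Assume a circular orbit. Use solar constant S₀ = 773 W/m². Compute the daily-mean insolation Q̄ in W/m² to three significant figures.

Q̄ ≈ 328 W/m²

cos H₀ = −tan(+73.4°) tan(+26.300°) = -1.6579 ≤ −1 ⇒ polar day, H₀ = π.
Bracket: H₀ sin φ sin δ + cos φ cos δ sin H₀ = 3.1416×0.95832×0.44307 + 0.28569×0.89649×0.00000 = 1.333932 + 0.000000 = 1.333932.
Q̄ = (S₀/π) × [bracket] = (773/π) × 1.333932 = 328.2 W/m².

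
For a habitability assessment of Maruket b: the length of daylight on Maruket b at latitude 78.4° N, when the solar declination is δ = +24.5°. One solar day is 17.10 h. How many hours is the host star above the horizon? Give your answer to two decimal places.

17.10 h

Sunrise equation: cos h₀ = −tan ϕ · tan δ = -2.2201 ≤ −1, so the host star never sets (polar day) and h₀ = π.
Daylight = 2h₀/(2π) × 17.10 h = (3.1416/π) × 17.10 = 17.10 h.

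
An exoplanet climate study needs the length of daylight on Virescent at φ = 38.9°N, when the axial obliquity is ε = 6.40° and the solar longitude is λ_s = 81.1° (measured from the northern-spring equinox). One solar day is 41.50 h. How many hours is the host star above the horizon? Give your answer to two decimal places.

21.93 h

Solar declination: sin δ = sin ε · sin λ_s = sin 6.40° × sin 81.1° = 0.11013, so δ = +6.323°.
cos H₀ = −tan φ · tan δ = −tan(+38.9°) × tan(+6.323°) = -0.0894, so H₀ = 1.6603 rad = 95.13°.
Daylight = 2H₀/(2π) × 41.50 h = (1.6603/π) × 41.50 = 21.93 h.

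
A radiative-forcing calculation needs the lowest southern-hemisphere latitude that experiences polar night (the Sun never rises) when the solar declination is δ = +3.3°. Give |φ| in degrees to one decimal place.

|φ| = 86.7°

Polar night requires cos H₀ = −tan φ tan δ ≥ 1, i.e. tan φ tan δ ≤ −1.
The boundary is |tan φ| · |tan δ| = 1, so |φ| = 90° − |δ| = 90° − 3.3° = 86.7° in the southern hemisphere.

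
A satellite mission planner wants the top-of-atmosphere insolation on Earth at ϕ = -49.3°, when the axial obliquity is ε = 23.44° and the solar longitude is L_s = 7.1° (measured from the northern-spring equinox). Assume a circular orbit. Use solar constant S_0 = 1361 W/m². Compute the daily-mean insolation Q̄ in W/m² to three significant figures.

Q̄ ≈ 257 W/m²

Solar declination: sin δ = sin ε · sin L_s = sin 23.44° × sin 7.1° = 0.04917, so δ = +2.818°.
cos h₀ = −tan(-49.3°) tan(+2.818°) = 0.0572, h₀ = 1.5135 rad.
Bracket: h₀ sin ϕ sin δ + cos ϕ cos δ sin h₀ = 1.5135×-0.75813×0.04917 + 0.65210×0.99879×0.99836 = -0.056419 + 0.650243 = 0.593824.
Q̄ = (S_0/π) × [bracket] = (1361/π) × 0.593824 = 257.3 W/m².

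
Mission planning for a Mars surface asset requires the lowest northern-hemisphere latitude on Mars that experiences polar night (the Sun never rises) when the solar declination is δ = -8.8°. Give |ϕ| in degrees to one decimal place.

|ϕ| = 81.2°

Polar night requires cos h₀ = −tan ϕ tan δ ≥ 1, i.e. tan ϕ tan δ ≤ −1.
The boundary is |tan ϕ| · |tan δ| = 1, so |ϕ| = 90° − |δ| = 90° − 8.8° = 81.2° in the northern hemisphere.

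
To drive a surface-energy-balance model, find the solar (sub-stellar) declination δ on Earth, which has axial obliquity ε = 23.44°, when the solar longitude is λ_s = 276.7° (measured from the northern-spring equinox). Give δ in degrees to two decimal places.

δ = -23.27°

sin δ = sin ε · sin λ_s = sin 23.44° × sin 276.7° = -0.395072.
δ = arcsin(-0.395072) = -23.27°.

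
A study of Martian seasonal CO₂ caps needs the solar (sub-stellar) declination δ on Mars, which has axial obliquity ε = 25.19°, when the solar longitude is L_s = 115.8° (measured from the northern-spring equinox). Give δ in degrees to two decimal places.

δ = +22.53°

sin δ = sin ε · sin L_s = sin 25.19° × sin 115.8° = 0.383195.
δ = arcsin(0.383195) = +22.53°.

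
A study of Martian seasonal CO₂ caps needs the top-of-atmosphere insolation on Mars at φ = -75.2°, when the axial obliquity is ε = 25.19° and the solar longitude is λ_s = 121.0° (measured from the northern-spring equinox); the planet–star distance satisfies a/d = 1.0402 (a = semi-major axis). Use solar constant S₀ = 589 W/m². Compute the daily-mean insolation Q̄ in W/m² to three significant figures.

Solar declination: sin δ = sin ε · sin λ_s = sin 25.19° × sin 121.0° = 0.36483, so δ = +21.397°.
cos H₀ = −tan(-75.2°) tan(+21.397°) = 1.4830 ≥ 1 ⇒ polar night, H₀ = 0 and Q̄ = 0.
Inverse-square distance factor (a/d)² = 1.0402² = 1.082016.

Q̄ ≈ 0.00 W/m²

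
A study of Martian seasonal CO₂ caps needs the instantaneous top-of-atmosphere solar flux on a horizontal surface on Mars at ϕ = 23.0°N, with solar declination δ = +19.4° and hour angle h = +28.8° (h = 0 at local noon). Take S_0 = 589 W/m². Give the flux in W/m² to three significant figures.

cos θ_z = sin ϕ sin δ + cos ϕ cos δ cos h = 0.129786 + 0.760845 = 0.890631.
Flux = S_0 · cos θ_z = 589 × 0.890631 = 524.6 W/m².

525 W/m²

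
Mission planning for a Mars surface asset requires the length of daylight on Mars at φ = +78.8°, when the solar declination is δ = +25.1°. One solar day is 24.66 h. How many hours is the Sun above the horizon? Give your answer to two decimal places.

Sunrise equation: cos H₀ = −tan φ · tan δ = -2.3658 ≤ −1, so the Sun never sets (polar day) and H₀ = π.
Daylight = 2H₀/(2π) × 24.66 h = (3.1416/π) × 24.66 = 24.66 h.

24.66 h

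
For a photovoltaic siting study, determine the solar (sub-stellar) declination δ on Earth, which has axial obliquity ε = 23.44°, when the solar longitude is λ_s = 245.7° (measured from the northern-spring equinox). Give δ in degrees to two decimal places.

δ = -21.26°

sin δ = sin ε · sin λ_s = sin 23.44° × sin 245.7° = -0.362546.
δ = arcsin(-0.362546) = -21.26°.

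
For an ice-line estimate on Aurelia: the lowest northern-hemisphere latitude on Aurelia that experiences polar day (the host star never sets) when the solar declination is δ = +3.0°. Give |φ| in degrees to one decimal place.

|φ| = 87.0°

Polar day requires cos H₀ = −tan φ tan δ ≤ −1, i.e. tan φ tan δ ≥ 1.
The boundary is |tan φ| · |tan δ| = 1, so |φ| = 90° − |δ| = 90° − 3.0° = 87.0° in the northern hemisphere.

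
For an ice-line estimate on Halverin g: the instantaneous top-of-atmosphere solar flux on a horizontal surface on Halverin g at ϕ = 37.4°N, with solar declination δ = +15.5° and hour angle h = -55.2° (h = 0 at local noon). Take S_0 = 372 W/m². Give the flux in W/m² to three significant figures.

cos θ_z = sin ϕ sin δ + cos ϕ cos δ cos h = 0.162314 + 0.436894 = 0.599208.
Flux = S_0 · cos θ_z = 372 × 0.599208 = 222.9 W/m².

223 W/m²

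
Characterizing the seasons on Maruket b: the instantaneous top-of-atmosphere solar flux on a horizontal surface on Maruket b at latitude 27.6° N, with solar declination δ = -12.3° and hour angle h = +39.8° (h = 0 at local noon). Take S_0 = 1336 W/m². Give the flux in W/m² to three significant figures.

cos θ_z = sin ϕ sin δ + cos ϕ cos δ cos h = -0.098696 + 0.665227 = 0.566531.
Flux = S_0 · cos θ_z = 1336 × 0.566531 = 756.9 W/m².

757 W/m²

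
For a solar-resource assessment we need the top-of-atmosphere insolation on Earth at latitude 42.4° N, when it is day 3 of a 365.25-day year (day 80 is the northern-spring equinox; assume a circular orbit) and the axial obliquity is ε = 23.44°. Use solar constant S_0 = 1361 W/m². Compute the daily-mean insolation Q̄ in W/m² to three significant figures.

Solar longitude: L_s = 360° × (3 − 80)/365.25 = -75.893°, i.e. -75.893° + 360° = 284.107°.
sin δ = sin 23.44° × sin 284.107° = -0.38579, so δ = -22.693°.
cos h₀ = −tan(+42.4°) tan(-22.693°) = 0.3818, h₀ = 1.1790 rad.
Bracket: h₀ sin ϕ sin δ + cos ϕ cos δ sin h₀ = 1.1790×0.67430×-0.38579 + 0.73846×0.92259×0.92423 = -0.306703 + 0.629674 = 0.322971.
Q̄ = (S_0/π) × [bracket] = (1361/π) × 0.322971 = 139.9 W/m².

Q̄ ≈ 140 W/m²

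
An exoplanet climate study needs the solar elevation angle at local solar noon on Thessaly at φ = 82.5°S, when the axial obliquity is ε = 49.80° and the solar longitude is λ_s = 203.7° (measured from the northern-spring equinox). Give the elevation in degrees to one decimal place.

Solar declination: sin δ = sin ε · sin λ_s = sin 49.80° × sin 203.7° = -0.30701, so δ = -17.879°.
At local noon the hour angle is zero, so the zenith angle equals |φ − δ| = |-82.5° − (-17.879°)| = 64.621°.
Elevation = 90° − 64.621° = 25.4°.

25.4°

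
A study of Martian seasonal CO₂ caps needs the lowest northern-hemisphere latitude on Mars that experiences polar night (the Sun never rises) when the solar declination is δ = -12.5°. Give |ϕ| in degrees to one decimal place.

Polar night requires cos h₀ = −tan ϕ tan δ ≥ 1, i.e. tan ϕ tan δ ≤ −1.
The boundary is |tan ϕ| · |tan δ| = 1, so |ϕ| = 90° − |δ| = 90° − 12.5° = 77.5° in the northern hemisphere.

|ϕ| = 77.5°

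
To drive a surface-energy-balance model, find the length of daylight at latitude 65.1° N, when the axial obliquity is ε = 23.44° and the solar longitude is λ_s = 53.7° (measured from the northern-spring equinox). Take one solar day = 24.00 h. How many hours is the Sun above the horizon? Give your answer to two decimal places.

Solar declination: sin δ = sin ε · sin λ_s = sin 23.44° × sin 53.7° = 0.32059, so δ = +18.699°.
cos H₀ = −tan φ · tan δ = −tan(+65.1°) × tan(+18.699°) = -0.7291, so H₀ = 2.3879 rad = 136.81°.
Daylight = 2H₀/(2π) × 24.00 h = (2.3879/π) × 24.00 = 18.24 h.

18.24 h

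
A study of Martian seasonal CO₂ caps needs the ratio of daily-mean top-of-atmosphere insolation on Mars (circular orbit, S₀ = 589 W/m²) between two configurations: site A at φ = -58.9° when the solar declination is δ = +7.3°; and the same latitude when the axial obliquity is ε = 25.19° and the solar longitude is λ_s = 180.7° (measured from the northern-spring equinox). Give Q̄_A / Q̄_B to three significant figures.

— Configuration A (φ=-58.9°):
cos H₀ = −tan(-58.9°) tan(+7.300°) = 0.2124, H₀ = 1.3568 rad.
Bracket: H₀ sin φ sin δ + cos φ cos δ sin H₀ = 1.3568×-0.85627×0.12706 + 0.51653×0.99189×0.97719 = -0.147617 + 0.500654 = 0.353037.
Q̄ = (S₀/π) × [bracket] = (589/π) × 0.353037 = 66.189 W/m².
— Configuration B (φ=-58.9°):
Solar declination: sin δ = sin ε · sin λ_s = sin 25.19° × sin 180.7° = -0.00520, so δ = -0.298°.
cos H₀ = −tan(-58.9°) tan(-0.298°) = -0.0086, H₀ = 1.5794 rad.
Bracket: H₀ sin φ sin δ + cos φ cos δ sin H₀ = 1.5794×-0.85627×-0.00520 + 0.51653×0.99999×0.99996 = 0.007032 + 0.516504 = 0.523536.
Q̄ = (S₀/π) × [bracket] = (589/π) × 0.523536 = 98.155 W/m².
Ratio Q̄_A / Q̄_B = 66.189 / 98.155 = 0.6743.

Q̄_A / Q̄_B ≈ 0.674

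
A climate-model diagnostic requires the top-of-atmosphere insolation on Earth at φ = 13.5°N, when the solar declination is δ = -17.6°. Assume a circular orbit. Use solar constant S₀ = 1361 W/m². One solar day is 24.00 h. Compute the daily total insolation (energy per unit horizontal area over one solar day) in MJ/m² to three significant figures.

cos H₀ = −tan(+13.5°) tan(-17.600°) = 0.0762, H₀ = 1.4946 rad.
Bracket: H₀ sin φ sin δ + cos φ cos δ sin H₀ = 1.4946×0.23345×-0.30237 + 0.97237×0.95319×0.99710 = -0.105501 + 0.924165 = 0.818664.
Q̄ = (S₀/π) × [bracket] = (1361/π) × 0.818664 = 354.66 W/m².
Daily total = Q̄ × 24.00 h × 3600 s/h = 354.66 × 24.00 × 3600 / 10⁶ = 30.64 MJ/m².

30.6 MJ/m²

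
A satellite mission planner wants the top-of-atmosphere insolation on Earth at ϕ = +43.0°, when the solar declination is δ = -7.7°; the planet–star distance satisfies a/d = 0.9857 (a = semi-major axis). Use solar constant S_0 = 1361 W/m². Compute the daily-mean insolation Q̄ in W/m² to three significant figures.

cos h₀ = −tan(+43.0°) tan(-7.700°) = 0.1261, h₀ = 1.4444 rad.
Bracket: h₀ sin ϕ sin δ + cos ϕ cos δ sin h₀ = 1.4444×0.68200×-0.13399 + 0.73135×0.99098×0.99202 = -0.131991 + 0.718970 = 0.586979.
Inverse-square distance factor (a/d)² = 0.9857² = 0.971604.
Q̄ = (S_0/π) × 0.971604 × [bracket] = (1361/π) × 0.971604 × 0.586979 = 247.1 W/m².

Q̄ ≈ 247 W/m²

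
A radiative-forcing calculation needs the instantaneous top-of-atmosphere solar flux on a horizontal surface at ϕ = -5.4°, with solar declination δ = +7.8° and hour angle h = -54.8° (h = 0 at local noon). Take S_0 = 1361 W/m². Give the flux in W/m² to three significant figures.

cos θ_z = sin ϕ sin δ + cos ϕ cos δ cos h = -0.012772 + 0.568565 = 0.555793.
Flux = S_0 · cos θ_z = 1361 × 0.555793 = 756.4 W/m².

756 W/m²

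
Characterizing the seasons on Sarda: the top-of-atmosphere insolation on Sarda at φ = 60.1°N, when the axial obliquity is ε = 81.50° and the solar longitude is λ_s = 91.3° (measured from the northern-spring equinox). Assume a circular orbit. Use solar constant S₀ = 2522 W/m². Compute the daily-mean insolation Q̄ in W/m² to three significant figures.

Solar declination: sin δ = sin ε · sin λ_s = sin 81.50° × sin 91.3° = 0.98876, so δ = +81.402°.
cos H₀ = −tan(+60.1°) tan(+81.402°) = -11.5015 ≤ −1 ⇒ polar day, H₀ = π.
Bracket: H₀ sin φ sin δ + cos φ cos δ sin H₀ = 3.1416×0.86690×0.98876 + 0.49849×0.14950×0.00000 = 2.692841 + 0.000000 = 2.692841.
Q̄ = (S₀/π) × [bracket] = (2522/π) × 2.692841 = 2162 W/m².

Q̄ ≈ 2.16e+03 W/m²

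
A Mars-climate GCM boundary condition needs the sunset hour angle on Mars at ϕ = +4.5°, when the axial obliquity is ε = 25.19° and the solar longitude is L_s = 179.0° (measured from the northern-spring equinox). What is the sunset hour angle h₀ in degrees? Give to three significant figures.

Solar declination: sin δ = sin ε · sin L_s = sin 25.19° × sin 179.0° = 0.00743, so δ = +0.426°.
cos h₀ = −tan ϕ · tan δ = −tan(+4.5°) × tan(+0.426°) = -0.0006, so h₀ = 1.5714 rad = 90.03°.

h₀ = 90.0°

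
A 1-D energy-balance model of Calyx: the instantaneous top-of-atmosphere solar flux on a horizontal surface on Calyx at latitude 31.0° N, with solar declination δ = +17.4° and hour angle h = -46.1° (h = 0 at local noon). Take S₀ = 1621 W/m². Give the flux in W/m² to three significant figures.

1.17e+03 W/m²

cos θ_z = sin φ sin δ + cos φ cos δ cos h = 0.154017 + 0.567164 = 0.721181.
Flux = S₀ · cos θ_z = 1621 × 0.721181 = 1169 W/m².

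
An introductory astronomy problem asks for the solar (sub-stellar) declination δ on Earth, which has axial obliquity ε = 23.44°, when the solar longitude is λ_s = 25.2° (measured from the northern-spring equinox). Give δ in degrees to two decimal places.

sin δ = sin ε · sin λ_s = sin 23.44° × sin 25.2° = 0.169370.
δ = arcsin(0.169370) = +9.75°.

δ = +9.75°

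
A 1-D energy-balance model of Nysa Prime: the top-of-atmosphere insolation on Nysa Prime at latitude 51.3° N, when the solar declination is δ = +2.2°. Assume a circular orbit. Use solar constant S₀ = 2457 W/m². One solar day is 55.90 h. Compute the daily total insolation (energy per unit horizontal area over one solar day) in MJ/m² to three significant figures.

106 MJ/m²

cos H₀ = −tan(+51.3°) tan(+2.200°) = -0.0480, H₀ = 1.6188 rad.
Bracket: H₀ sin φ sin δ + cos φ cos δ sin H₀ = 1.6188×0.78043×0.03839 + 0.62524×0.99926×0.99885 = 0.048500 + 0.624059 = 0.672559.
Q̄ = (S₀/π) × [bracket] = (2457/π) × 0.672559 = 526.00 W/m².
Daily total = Q̄ × 55.90 h × 3600 s/h = 526.00 × 55.90 × 3600 / 10⁶ = 105.9 MJ/m².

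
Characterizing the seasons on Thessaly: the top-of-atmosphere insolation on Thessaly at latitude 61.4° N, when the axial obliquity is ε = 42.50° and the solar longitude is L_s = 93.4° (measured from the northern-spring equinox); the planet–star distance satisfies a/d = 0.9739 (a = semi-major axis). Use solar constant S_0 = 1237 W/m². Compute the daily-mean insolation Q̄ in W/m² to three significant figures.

Q̄ ≈ 695 W/m²

Solar declination: sin δ = sin ε · sin L_s = sin 42.50° × sin 93.4° = 0.67440, so δ = +42.408°.
cos h₀ = −tan(+61.4°) tan(+42.408°) = -1.6752 ≤ −1 ⇒ polar day, h₀ = π.
Bracket: h₀ sin ϕ sin δ + cos ϕ cos δ sin h₀ = 3.1416×0.87798×0.67440 + 0.47869×0.73837×0.00000 = 1.860172 + 0.000000 = 1.860172.
Inverse-square distance factor (a/d)² = 0.9739² = 0.948481.
Q̄ = (S_0/π) × 0.948481 × [bracket] = (1237/π) × 0.948481 × 1.860172 = 694.7 W/m².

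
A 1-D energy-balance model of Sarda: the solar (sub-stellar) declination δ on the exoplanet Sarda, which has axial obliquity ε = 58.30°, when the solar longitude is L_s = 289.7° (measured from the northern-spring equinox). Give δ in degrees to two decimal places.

δ = -53.23°

sin δ = sin ε · sin L_s = sin 58.30° × sin 289.7° = -0.801014.
δ = arcsin(-0.801014) = -53.23°.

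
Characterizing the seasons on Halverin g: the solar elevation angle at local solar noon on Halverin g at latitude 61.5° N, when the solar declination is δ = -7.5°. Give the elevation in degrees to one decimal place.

21.0°

At local noon the hour angle is zero, so the zenith angle equals |φ − δ| = |+61.5° − (-7.500°)| = 69.000°.
Elevation = 90° − 69.000° = 21.0°.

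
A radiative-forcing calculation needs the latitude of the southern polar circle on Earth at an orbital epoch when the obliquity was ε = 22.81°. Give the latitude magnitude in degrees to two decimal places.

The polar circle is the lowest latitude that experiences at least one full rotation of continuous darkness at the northern-summer solstice; it lies at |φ| = 90° − ε = 90° − 22.81° = 67.19°.

67.19°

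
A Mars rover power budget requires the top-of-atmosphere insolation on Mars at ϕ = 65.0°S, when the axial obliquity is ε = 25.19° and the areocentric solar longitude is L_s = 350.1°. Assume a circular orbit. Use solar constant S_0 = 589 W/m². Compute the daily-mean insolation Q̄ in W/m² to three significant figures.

sin δ = sin 25.19° × sin 350.1° = -0.07318, so δ = -4.196°.
cos h₀ = −tan(-65.0°) tan(-4.196°) = -0.1573, h₀ = 1.7288 rad.
Bracket: h₀ sin ϕ sin δ + cos ϕ cos δ sin h₀ = 1.7288×-0.90631×-0.07318 + 0.42262×0.99732×0.98754 = 0.114661 + 0.416236 = 0.530897.
Q̄ = (S_0/π) × [bracket] = (589/π) × 0.530897 = 99.53 W/m².

Q̄ ≈ 99.5 W/m²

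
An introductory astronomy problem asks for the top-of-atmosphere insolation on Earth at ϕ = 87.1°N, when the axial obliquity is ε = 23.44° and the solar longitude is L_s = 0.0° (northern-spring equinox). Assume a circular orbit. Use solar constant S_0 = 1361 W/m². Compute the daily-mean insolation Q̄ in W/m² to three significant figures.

Q̄ ≈ 21.9 W/m²

Solar declination: sin δ = sin ε · sin L_s = sin 23.44° × sin 0.0° = 0.00000, so δ = +0.000°.
cos h₀ = −tan(+87.1°) tan(+0.000°) = -0.0000, h₀ = 1.5708 rad.
Bracket: h₀ sin ϕ sin δ + cos ϕ cos δ sin h₀ = 1.5708×0.99872×0.00000 + 0.05059×1.00000×1.00000 = 0.000000 + 0.050590 = 0.050590.
Q̄ = (S_0/π) × [bracket] = (1361/π) × 0.050590 = 21.92 W/m².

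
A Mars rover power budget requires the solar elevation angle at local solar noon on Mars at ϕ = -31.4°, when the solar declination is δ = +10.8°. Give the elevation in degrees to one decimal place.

At local noon the hour angle is zero, so the zenith angle equals |ϕ − δ| = |-31.4° − (+10.800°)| = 42.200°.
Elevation = 90° − 42.200° = 47.8°.

47.8°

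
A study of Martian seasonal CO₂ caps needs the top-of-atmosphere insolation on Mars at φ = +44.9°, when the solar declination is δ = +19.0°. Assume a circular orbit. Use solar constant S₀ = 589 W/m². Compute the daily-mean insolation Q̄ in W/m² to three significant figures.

Q̄ ≈ 201 W/m²

cos H₀ = −tan(+44.9°) tan(+19.000°) = -0.3431, H₀ = 1.9210 rad.
Bracket: H₀ sin φ sin δ + cos φ cos δ sin H₀ = 1.9210×0.70587×0.32557 + 0.70834×0.94552×0.93929 = 0.441465 + 0.629089 = 1.070554.
Q̄ = (S₀/π) × [bracket] = (589/π) × 1.070554 = 200.7 W/m².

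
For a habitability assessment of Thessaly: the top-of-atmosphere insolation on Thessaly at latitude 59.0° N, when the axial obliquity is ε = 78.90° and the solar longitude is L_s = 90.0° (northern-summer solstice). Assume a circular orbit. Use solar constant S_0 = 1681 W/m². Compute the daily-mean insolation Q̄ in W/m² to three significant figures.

Solar declination: sin δ = sin ε · sin L_s = sin 78.90° × sin 90.0° = 0.98129, so δ = +78.900°.
cos h₀ = −tan(+59.0°) tan(+78.900°) = -8.4829 ≤ −1 ⇒ polar day, h₀ = π.
Bracket: h₀ sin ϕ sin δ + cos ϕ cos δ sin h₀ = 3.1416×0.85717×0.98129 + 0.51504×0.19252×0.00000 = 2.642501 + 0.000000 = 2.642501.
Q̄ = (S_0/π) × [bracket] = (1681/π) × 2.642501 = 1414 W/m².

Q̄ ≈ 1.41e+03 W/m²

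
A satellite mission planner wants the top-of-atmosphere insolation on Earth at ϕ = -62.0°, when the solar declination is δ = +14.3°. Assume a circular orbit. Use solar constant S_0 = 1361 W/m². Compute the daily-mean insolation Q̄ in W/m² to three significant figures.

cos h₀ = −tan(-62.0°) tan(+14.300°) = 0.4794, h₀ = 1.0708 rad.
Bracket: h₀ sin ϕ sin δ + cos ϕ cos δ sin h₀ = 1.0708×-0.88295×0.24700 + 0.46947×0.96902×0.87760 = -0.233529 + 0.399243 = 0.165714.
Q̄ = (S_0/π) × [bracket] = (1361/π) × 0.165714 = 71.79 W/m².

Q̄ ≈ 71.8 W/m²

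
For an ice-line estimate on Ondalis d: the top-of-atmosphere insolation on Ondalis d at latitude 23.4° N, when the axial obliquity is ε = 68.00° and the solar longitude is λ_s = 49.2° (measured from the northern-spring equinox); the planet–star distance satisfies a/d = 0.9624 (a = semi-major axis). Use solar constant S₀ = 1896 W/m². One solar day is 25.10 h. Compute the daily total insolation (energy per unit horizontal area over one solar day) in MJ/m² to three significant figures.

Solar declination: sin δ = sin ε · sin λ_s = sin 68.00° × sin 49.2° = 0.70187, so δ = +44.578°.
cos H₀ = −tan(+23.4°) tan(+44.578°) = -0.4264, H₀ = 2.0113 rad.
Bracket: H₀ sin φ sin δ + cos φ cos δ sin H₀ = 2.0113×0.39715×0.70187 + 0.91775×0.71230×0.90453 = 0.560645 + 0.591303 = 1.151948.
Inverse-square distance factor (a/d)² = 0.9624² = 0.926214.
Q̄ = (S₀/π) × 0.926214 × [bracket] = (1896/π) × 0.926214 × 1.151948 = 643.92 W/m².
Daily total = Q̄ × 25.10 h × 3600 s/h = 643.92 × 25.10 × 3600 / 10⁶ = 58.18 MJ/m².

58.2 MJ/m²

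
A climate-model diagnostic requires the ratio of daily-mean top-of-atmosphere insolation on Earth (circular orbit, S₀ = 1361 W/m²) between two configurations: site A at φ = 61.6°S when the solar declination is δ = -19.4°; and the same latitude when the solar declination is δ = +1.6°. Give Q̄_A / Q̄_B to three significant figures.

— Configuration A (φ=-61.6°):
cos H₀ = −tan(-61.6°) tan(-19.400°) = -0.6513, H₀ = 2.2801 rad.
Bracket: H₀ sin φ sin δ + cos φ cos δ sin H₀ = 2.2801×-0.87965×-0.33216 + 0.47562×0.94322×0.75882 = 0.666210 + 0.340418 = 1.006628.
Q̄ = (S₀/π) × [bracket] = (1361/π) × 1.006628 = 436.09 W/m².
— Configuration B (φ=-61.6°):
cos H₀ = −tan(-61.6°) tan(+1.600°) = 0.0517, H₀ = 1.5191 rad.
Bracket: H₀ sin φ sin δ + cos φ cos δ sin H₀ = 1.5191×-0.87965×0.02792 + 0.47562×0.99961×0.99866 = -0.037309 + 0.474797 = 0.437488.
Q̄ = (S₀/π) × [bracket] = (1361/π) × 0.437488 = 189.53 W/m².
Ratio Q̄_A / Q̄_B = 436.09 / 189.53 = 2.301.

Q̄_A / Q̄_B ≈ 2.30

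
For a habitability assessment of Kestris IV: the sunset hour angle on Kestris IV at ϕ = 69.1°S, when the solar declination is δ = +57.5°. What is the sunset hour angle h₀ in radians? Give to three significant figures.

h₀ = 0.00 rad

cos h₀ = −tan ϕ · tan δ = 4.1106 ≥ 1, so the host star never rises (polar night) and h₀ = 0.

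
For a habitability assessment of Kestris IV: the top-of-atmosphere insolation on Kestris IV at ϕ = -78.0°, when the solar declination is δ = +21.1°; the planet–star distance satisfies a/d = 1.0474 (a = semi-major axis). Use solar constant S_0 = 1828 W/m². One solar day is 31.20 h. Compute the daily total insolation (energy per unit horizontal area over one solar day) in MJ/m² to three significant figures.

cos h₀ = −tan(-78.0°) tan(+21.100°) = 1.8154 ≥ 1 ⇒ polar night, h₀ = 0 and Q̄ = 0.
Inverse-square distance factor (a/d)² = 1.0474² = 1.097047.
Daily total = Q̄ × 31.20 h × 3600 s/h = 0.00 MJ/m².

0.00 MJ/m²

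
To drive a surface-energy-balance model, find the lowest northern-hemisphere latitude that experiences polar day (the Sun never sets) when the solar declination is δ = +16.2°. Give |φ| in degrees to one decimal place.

|φ| = 73.8°

Polar day requires cos H₀ = −tan φ tan δ ≤ −1, i.e. tan φ tan δ ≥ 1.
The boundary is |tan φ| · |tan δ| = 1, so |φ| = 90° − |δ| = 90° − 16.2° = 73.8° in the northern hemisphere.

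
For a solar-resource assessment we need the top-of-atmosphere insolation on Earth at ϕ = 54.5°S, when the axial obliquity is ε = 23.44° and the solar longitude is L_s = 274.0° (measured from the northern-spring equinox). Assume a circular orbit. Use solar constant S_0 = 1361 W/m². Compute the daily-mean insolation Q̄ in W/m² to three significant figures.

Solar declination: sin δ = sin ε · sin L_s = sin 23.44° × sin 274.0° = -0.39682, so δ = -23.380°.
cos h₀ = −tan(-54.5°) tan(-23.380°) = -0.6061, h₀ = 2.2219 rad.
Bracket: h₀ sin ϕ sin δ + cos ϕ cos δ sin h₀ = 2.2219×-0.81412×-0.39682 + 0.58070×0.91790×0.79540 = 0.717805 + 0.423968 = 1.141773.
Q̄ = (S_0/π) × [bracket] = (1361/π) × 1.141773 = 494.6 W/m².

Q̄ ≈ 495 W/m²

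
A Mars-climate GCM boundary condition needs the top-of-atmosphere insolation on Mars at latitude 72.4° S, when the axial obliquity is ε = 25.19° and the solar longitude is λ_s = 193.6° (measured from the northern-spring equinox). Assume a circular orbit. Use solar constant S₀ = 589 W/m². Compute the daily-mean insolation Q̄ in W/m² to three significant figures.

Q̄ ≈ 87.4 W/m²

Solar declination: sin δ = sin ε · sin λ_s = sin 25.19° × sin 193.6° = -0.10008, so δ = -5.744°.
cos H₀ = −tan(-72.4°) tan(-5.744°) = -0.3171, H₀ = 1.8935 rad.
Bracket: H₀ sin φ sin δ + cos φ cos δ sin H₀ = 1.8935×-0.95319×-0.10008 + 0.30237×0.99498×0.94840 = 0.180631 + 0.285328 = 0.465959.
Q̄ = (S₀/π) × [bracket] = (589/π) × 0.465959 = 87.36 W/m².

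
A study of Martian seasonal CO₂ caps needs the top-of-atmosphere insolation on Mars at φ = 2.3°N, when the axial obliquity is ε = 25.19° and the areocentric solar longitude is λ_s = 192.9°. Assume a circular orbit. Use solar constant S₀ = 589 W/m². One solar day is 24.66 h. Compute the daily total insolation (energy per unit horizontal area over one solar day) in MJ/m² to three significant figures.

sin δ = sin 25.19° × sin 192.9° = -0.09502, so δ = -5.452°.
cos H₀ = −tan(+2.3°) tan(-5.452°) = 0.0038, H₀ = 1.5670 rad.
Bracket: H₀ sin φ sin δ + cos φ cos δ sin H₀ = 1.5670×0.04013×-0.09502 + 0.99919×0.99548×0.99999 = -0.005975 + 0.994664 = 0.988689.
Q̄ = (S₀/π) × [bracket] = (589/π) × 0.988689 = 185.36 W/m².
Daily total = Q̄ × 24.66 h × 3600 s/h = 185.36 × 24.66 × 3600 / 10⁶ = 16.46 MJ/m².

16.5 MJ/m²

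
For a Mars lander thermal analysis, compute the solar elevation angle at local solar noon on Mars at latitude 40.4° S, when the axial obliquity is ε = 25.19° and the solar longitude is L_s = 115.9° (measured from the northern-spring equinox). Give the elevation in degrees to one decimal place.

Solar declination: sin δ = sin ε · sin L_s = sin 25.19° × sin 115.9° = 0.38287, so δ = +22.512°.
At local noon the hour angle is zero, so the zenith angle equals |ϕ − δ| = |-40.4° − (+22.512°)| = 62.912°.
Elevation = 90° − 62.912° = 27.1°.

27.1°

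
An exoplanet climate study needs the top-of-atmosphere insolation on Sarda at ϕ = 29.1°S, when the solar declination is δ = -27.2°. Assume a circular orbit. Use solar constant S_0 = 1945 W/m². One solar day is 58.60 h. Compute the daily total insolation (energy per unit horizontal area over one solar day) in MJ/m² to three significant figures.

cos h₀ = −tan(-29.1°) tan(-27.200°) = -0.2860, h₀ = 1.8609 rad.
Bracket: h₀ sin ϕ sin δ + cos ϕ cos δ sin h₀ = 1.8609×-0.48634×-0.45710 + 0.87377×0.88942×0.95821 = 0.413689 + 0.744671 = 1.158360.
Q̄ = (S_0/π) × [bracket] = (1945/π) × 1.158360 = 717.16 W/m².
Daily total = Q̄ × 58.60 h × 3600 s/h = 717.16 × 58.60 × 3600 / 10⁶ = 151.3 MJ/m².

151 MJ/m²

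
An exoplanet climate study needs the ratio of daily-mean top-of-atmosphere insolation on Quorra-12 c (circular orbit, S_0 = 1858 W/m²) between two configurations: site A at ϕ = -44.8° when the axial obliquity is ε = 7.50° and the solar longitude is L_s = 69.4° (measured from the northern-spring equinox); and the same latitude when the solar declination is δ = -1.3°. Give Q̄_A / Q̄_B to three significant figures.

— Configuration A (ϕ=-44.8°):
Solar declination: sin δ = sin ε · sin L_s = sin 7.50° × sin 69.4° = 0.12218, so δ = +7.018°.
cos h₀ = −tan(-44.8°) tan(+7.018°) = 0.1222, h₀ = 1.4482 rad.
Bracket: h₀ sin ϕ sin δ + cos ϕ cos δ sin h₀ = 1.4482×-0.70463×0.12218 + 0.70957×0.99251×0.99250 = -0.124678 + 0.698973 = 0.574295.
Q̄ = (S_0/π) × [bracket] = (1858/π) × 0.574295 = 339.65 W/m².
— Configuration B (ϕ=-44.8°):
cos h₀ = −tan(-44.8°) tan(-1.300°) = -0.0225, h₀ = 1.5933 rad.
Bracket: h₀ sin ϕ sin δ + cos ϕ cos δ sin h₀ = 1.5933×-0.70463×-0.02269 + 0.70957×0.99974×0.99975 = 0.025474 + 0.709208 = 0.734682.
Q̄ = (S_0/π) × [bracket] = (1858/π) × 0.734682 = 434.51 W/m².
Ratio Q̄_A / Q̄_B = 339.65 / 434.51 = 0.7817.

Q̄_A / Q̄_B ≈ 0.782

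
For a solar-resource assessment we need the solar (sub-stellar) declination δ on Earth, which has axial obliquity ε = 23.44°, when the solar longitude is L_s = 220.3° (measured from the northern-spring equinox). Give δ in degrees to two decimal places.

δ = -14.91°

sin δ = sin ε · sin L_s = sin 23.44° × sin 220.3° = -0.257286.
δ = arcsin(-0.257286) = -14.91°.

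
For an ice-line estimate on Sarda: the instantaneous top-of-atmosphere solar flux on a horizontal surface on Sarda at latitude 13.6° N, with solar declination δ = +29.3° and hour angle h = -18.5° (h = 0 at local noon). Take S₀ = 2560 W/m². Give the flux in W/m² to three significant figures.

cos θ_z = sin φ sin δ + cos φ cos δ cos h = 0.115074 + 0.803816 = 0.918890.
Flux = S₀ · cos θ_z = 2560 × 0.918890 = 2352 W/m².

2.35e+03 W/m²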